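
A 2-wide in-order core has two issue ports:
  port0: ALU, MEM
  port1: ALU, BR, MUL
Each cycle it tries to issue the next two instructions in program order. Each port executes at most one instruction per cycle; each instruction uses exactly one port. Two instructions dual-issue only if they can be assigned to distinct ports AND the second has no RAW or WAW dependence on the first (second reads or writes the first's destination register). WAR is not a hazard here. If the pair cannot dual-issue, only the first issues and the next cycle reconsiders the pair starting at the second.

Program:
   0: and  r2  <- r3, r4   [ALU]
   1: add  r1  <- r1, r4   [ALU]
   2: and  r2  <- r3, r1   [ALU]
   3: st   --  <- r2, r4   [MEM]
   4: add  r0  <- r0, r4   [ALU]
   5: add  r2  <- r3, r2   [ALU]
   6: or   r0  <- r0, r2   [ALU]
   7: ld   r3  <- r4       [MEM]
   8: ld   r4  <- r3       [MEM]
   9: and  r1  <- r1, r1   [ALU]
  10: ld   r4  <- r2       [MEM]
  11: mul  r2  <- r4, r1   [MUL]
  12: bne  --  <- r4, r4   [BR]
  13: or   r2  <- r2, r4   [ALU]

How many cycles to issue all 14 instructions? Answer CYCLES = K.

0. and/add @i0+i1  | pair
1. and @i2  | RAW r2
2. st/add @i3+i4  | pair
3. add @i5  | RAW r2
4. or/ld @i6+i7  | pair
5. ld/and @i8+i9  | pair
6. ld @i10  | RAW r4
7. mul @i11  | no-port MUL/BR
8. bne/or @i12+i13  | pair

CYCLES = 9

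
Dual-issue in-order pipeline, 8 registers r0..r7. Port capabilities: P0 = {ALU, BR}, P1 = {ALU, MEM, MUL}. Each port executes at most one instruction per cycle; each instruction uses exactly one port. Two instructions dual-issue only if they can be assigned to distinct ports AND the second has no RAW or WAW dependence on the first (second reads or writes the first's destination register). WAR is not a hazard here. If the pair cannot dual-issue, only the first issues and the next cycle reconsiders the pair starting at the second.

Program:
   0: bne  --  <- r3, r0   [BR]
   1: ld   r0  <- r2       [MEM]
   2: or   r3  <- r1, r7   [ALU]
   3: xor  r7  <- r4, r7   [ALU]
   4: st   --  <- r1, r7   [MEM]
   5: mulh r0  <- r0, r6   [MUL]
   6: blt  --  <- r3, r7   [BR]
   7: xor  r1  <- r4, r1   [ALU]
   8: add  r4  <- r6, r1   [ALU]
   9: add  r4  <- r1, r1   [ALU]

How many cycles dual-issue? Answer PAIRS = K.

0. bne.BR;ld.MEM @i0,i1  | dual
1. or.ALU;xor.ALU @i2,i3  | dual
2. st.MEM @i4  | no-port MEM/MUL
3. mulh.MUL;blt.BR @i5,i6  | dual
4. xor.ALU @i7  | RAW r1
5. add.ALU @i8  | WAW r4
6. add.ALU @i9  | tail

PAIRS = 3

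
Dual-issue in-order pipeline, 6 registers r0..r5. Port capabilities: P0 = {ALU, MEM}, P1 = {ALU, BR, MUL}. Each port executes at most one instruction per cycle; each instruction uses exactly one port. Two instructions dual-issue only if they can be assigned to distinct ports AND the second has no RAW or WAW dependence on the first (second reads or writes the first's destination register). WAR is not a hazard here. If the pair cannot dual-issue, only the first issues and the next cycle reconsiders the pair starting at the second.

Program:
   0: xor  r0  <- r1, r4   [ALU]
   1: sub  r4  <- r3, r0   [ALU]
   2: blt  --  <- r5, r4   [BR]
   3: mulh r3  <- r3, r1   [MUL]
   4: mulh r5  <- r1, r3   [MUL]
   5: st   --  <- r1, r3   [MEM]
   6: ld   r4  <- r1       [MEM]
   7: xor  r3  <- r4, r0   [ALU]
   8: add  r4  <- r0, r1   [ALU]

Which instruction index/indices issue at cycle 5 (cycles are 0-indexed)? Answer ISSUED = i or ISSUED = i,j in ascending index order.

ISSUED = 6

0. xor.ALU @i0  | RAW r0
1. sub.ALU @i1  | RAW r4
2. blt.BR @i2  | no-port BR/MUL
3. mulh.MUL @i3  | no-port MUL/MUL
4. mulh.MUL+st.MEM @i4+i5  | 2-wide
5. ld.MEM @i6  | RAW r4
6. xor.ALU+add.ALU @i7+i8  | 2-wide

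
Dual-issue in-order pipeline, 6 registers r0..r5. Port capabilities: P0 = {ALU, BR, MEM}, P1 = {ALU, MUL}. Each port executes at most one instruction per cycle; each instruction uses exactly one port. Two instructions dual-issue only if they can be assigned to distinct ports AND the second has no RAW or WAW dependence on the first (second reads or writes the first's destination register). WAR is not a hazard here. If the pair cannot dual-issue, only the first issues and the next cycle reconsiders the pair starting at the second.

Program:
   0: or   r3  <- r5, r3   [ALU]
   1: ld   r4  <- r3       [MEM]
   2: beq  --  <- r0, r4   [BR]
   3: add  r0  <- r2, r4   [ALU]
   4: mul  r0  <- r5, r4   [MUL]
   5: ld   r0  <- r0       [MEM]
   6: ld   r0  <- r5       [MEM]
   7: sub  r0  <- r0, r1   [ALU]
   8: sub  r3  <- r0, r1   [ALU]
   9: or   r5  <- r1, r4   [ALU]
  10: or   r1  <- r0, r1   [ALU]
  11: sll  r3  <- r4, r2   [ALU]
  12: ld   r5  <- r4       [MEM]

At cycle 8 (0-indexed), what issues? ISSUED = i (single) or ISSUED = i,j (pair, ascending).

ISSUED = 10,11

  cy0 -> i0 (or) RAW r3
  cy1 -> i1 (ld) no-port MEM/BR
  cy2 -> i2,i3 (beq;add) dual
  cy3 -> i4 (mul) RAW+WAW r0
  cy4 -> i5 (ld) no-port MEM/MEM
  cy5 -> i6 (ld) RAW+WAW r0
  cy6 -> i7 (sub) RAW r0
  cy7 -> i8,i9 (sub;or) dual
  cy8 -> i10,i11 (or;sll) dual
  cy9 -> i12 (ld) tail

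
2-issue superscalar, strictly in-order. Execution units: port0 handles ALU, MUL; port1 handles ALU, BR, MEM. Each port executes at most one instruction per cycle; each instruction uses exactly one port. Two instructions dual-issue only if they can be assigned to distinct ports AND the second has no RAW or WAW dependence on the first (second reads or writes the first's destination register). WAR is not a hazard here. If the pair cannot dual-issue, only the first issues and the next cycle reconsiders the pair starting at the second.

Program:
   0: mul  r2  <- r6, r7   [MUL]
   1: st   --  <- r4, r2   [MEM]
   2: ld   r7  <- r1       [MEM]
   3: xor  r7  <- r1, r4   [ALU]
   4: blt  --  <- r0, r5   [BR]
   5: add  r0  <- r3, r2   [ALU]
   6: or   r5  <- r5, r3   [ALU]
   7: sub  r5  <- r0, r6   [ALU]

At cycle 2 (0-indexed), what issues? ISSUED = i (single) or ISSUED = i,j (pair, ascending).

t=0 i0:mul.MUL ; RAW r2
t=1 i1:st.MEM ; no-port MEM/MEM
t=2 i2:ld.MEM ; WAW r7
t=3 i3/i4:xor.ALU+blt.BR ; pair
t=4 i5/i6:add.ALU+or.ALU ; pair
t=5 i7:sub.ALU ; tail

ISSUED = 2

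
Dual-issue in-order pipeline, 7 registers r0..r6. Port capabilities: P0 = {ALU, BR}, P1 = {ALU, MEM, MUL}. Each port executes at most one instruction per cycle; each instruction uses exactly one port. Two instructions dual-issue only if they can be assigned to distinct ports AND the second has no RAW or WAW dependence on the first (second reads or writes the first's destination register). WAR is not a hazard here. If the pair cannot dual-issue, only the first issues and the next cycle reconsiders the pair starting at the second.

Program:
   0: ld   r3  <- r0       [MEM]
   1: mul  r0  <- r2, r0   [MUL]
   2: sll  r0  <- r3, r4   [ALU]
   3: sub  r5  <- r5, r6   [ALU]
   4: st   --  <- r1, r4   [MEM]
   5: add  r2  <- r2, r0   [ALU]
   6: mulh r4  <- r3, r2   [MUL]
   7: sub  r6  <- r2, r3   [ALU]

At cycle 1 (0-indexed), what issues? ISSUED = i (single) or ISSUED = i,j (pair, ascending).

  cy0 -> i0 (ld) no-port MEM/MUL
  cy1 -> i1 (mul) WAW r0
  cy2 -> i2+i3 (sll;sub) pair
  cy3 -> i4+i5 (st;add) pair
  cy4 -> i6+i7 (mulh;sub) pair

ISSUED = 1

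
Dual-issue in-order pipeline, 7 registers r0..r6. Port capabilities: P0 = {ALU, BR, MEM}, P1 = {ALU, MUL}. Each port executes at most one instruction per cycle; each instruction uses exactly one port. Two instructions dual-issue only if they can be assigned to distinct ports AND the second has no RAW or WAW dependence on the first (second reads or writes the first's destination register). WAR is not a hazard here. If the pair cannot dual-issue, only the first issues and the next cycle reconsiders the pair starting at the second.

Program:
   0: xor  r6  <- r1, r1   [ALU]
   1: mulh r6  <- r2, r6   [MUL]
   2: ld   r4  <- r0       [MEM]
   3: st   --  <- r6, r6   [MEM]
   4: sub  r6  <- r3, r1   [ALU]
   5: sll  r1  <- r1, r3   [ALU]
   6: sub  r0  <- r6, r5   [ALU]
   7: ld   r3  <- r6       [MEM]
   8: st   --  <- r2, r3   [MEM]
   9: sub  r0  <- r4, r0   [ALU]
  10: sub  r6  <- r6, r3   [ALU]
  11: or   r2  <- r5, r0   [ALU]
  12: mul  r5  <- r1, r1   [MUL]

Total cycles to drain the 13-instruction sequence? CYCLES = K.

CYCLES = 8

[0] i0  xor  -- RAW+WAW r6
[1] i1,i2  mulh ld  -- pair
[2] i3,i4  st sub  -- pair
[3] i5,i6  sll sub  -- pair
[4] i7  ld  -- no-port MEM/MEM
[5] i8,i9  st sub  -- pair
[6] i10,i11  sub or  -- pair
[7] i12  mul  -- tail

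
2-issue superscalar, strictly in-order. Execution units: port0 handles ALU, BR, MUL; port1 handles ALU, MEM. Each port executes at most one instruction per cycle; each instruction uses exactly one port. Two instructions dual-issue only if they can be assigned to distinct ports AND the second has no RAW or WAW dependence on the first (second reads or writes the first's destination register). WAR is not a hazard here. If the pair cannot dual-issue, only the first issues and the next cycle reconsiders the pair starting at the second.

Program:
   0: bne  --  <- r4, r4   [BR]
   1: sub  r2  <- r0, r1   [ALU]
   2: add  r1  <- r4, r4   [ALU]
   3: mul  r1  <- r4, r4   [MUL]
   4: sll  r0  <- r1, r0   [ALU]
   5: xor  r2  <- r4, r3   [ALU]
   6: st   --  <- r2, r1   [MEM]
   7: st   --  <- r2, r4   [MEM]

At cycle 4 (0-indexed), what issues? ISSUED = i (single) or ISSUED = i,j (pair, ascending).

[0] i0&i1  bne;sub  -- dual
[1] i2  add  -- WAW r1
[2] i3  mul  -- RAW r1
[3] i4&i5  sll;xor  -- dual
[4] i6  st  -- no-port MEM/MEM
[5] i7  st  -- tail

ISSUED = 6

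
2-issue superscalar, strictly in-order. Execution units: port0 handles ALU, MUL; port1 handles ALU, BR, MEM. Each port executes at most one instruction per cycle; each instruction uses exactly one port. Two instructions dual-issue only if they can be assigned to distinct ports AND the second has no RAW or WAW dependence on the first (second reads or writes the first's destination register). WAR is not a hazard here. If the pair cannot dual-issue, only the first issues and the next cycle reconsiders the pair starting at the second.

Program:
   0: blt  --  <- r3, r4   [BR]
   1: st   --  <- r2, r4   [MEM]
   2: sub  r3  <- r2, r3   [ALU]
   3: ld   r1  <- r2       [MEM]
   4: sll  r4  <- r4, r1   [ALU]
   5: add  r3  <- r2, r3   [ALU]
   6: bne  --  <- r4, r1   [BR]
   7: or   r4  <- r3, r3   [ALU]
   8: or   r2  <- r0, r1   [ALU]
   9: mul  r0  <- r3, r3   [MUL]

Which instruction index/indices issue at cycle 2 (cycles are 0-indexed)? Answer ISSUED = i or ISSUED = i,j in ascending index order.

ISSUED = 3

  cy0 -> i0 (blt) no-port BR/MEM
  cy1 -> i1,i2 (st/sub) pair
  cy2 -> i3 (ld) RAW r1
  cy3 -> i4,i5 (sll/add) pair
  cy4 -> i6,i7 (bne/or) pair
  cy5 -> i8,i9 (or/mul) pair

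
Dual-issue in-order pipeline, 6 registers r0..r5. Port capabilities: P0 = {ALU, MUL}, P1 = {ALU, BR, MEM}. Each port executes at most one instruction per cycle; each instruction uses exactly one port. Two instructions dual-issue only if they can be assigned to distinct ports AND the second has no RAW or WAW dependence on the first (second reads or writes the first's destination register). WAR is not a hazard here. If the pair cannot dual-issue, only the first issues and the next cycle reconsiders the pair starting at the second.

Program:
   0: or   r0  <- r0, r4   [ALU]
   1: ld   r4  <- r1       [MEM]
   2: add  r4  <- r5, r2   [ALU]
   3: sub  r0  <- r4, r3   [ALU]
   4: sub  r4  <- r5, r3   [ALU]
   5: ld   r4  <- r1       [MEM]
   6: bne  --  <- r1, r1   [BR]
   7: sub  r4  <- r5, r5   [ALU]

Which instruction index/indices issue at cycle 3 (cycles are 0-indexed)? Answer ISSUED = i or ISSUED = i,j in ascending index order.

[0] i0+i1  or.ALU ld.MEM  -- pair
[1] i2  add.ALU  -- RAW r4
[2] i3+i4  sub.ALU sub.ALU  -- pair
[3] i5  ld.MEM  -- no-port MEM/BR
[4] i6+i7  bne.BR sub.ALU  -- pair

ISSUED = 5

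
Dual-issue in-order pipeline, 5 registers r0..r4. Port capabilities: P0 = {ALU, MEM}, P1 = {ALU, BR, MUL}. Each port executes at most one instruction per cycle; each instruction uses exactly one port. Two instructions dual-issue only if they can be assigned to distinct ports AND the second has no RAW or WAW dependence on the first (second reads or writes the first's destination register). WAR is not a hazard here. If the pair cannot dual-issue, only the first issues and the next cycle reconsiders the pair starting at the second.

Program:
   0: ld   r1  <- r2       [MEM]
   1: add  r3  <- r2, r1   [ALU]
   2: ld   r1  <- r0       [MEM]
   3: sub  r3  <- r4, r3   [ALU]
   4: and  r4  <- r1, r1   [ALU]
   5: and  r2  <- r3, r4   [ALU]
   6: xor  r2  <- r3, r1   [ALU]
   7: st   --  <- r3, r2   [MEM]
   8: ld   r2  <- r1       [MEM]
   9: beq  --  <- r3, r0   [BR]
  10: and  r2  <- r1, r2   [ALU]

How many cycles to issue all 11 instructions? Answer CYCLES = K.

[0] i0  ld.MEM  -- RAW r1
[1] i1/i2  add.ALU/ld.MEM  -- 2-wide
[2] i3/i4  sub.ALU/and.ALU  -- 2-wide
[3] i5  and.ALU  -- WAW r2
[4] i6  xor.ALU  -- RAW r2
[5] i7  st.MEM  -- no-port MEM/MEM
[6] i8/i9  ld.MEM/beq.BR  -- 2-wide
[7] i10  and.ALU  -- tail

CYCLES = 8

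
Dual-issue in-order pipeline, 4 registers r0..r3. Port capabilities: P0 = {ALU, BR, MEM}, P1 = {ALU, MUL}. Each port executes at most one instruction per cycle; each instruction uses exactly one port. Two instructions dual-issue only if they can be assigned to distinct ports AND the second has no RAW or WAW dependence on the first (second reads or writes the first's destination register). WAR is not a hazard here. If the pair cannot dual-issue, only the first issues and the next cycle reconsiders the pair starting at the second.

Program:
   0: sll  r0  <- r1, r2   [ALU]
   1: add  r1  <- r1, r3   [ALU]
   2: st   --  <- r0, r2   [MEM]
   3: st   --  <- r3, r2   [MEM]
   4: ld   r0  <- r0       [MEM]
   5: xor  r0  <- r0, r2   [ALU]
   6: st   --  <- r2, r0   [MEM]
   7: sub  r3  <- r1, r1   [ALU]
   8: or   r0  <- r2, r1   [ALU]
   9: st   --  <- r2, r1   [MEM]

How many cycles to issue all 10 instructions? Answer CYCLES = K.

CYCLES = 7

[0] i0+i1  sll.ALU+add.ALU  -- 2-wide
[1] i2  st.MEM  -- no-port MEM/MEM
[2] i3  st.MEM  -- no-port MEM/MEM
[3] i4  ld.MEM  -- RAW+WAW r0
[4] i5  xor.ALU  -- RAW r0
[5] i6+i7  st.MEM+sub.ALU  -- 2-wide
[6] i8+i9  or.ALU+st.MEM  -- 2-wide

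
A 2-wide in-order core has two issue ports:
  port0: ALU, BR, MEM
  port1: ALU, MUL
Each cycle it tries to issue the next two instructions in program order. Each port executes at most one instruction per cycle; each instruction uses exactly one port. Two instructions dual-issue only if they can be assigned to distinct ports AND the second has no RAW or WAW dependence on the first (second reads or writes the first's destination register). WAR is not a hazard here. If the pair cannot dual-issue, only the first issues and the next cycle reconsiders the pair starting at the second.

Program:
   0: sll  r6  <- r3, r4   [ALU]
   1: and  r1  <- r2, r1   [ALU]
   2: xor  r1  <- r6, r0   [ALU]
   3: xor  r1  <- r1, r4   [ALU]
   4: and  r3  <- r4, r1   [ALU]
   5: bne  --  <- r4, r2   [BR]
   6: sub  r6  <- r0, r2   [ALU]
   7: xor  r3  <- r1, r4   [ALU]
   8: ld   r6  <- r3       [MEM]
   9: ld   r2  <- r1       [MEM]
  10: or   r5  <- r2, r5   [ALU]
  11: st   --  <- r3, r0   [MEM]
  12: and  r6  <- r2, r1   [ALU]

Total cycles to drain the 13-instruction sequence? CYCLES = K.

#0 head=0: sll;and i0/i1 pair
#1 head=2: xor i2 RAW+WAW r1
#2 head=3: xor i3 RAW r1
#3 head=4: and;bne i4/i5 pair
#4 head=6: sub;xor i6/i7 pair
#5 head=8: ld i8 no-port MEM/MEM
#6 head=9: ld i9 RAW r2
#7 head=10: or;st i10/i11 pair
#8 head=12: and i12 tail

CYCLES = 9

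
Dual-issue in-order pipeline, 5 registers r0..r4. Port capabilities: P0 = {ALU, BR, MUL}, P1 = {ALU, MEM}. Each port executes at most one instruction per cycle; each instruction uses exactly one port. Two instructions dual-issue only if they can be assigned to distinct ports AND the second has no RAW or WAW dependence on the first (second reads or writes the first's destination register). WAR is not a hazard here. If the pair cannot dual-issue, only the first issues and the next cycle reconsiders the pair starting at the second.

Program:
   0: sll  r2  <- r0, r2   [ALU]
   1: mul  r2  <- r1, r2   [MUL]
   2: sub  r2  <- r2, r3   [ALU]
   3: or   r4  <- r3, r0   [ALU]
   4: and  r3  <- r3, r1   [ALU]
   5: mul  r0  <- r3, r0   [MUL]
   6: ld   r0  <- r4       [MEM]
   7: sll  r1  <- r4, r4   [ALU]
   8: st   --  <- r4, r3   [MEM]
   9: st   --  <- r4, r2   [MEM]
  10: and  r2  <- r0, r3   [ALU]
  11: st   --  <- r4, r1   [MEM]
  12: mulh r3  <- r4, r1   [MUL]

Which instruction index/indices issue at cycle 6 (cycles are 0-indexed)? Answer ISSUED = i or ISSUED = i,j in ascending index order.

ISSUED = 8

t=0 i0:sll.ALU ; RAW+WAW r2
t=1 i1:mul.MUL ; RAW+WAW r2
t=2 i2/i3:sub.ALU or.ALU ; dual
t=3 i4:and.ALU ; RAW r3
t=4 i5:mul.MUL ; WAW r0
t=5 i6/i7:ld.MEM sll.ALU ; dual
t=6 i8:st.MEM ; no-port MEM/MEM
t=7 i9/i10:st.MEM and.ALU ; dual
t=8 i11/i12:st.MEM mulh.MUL ; dual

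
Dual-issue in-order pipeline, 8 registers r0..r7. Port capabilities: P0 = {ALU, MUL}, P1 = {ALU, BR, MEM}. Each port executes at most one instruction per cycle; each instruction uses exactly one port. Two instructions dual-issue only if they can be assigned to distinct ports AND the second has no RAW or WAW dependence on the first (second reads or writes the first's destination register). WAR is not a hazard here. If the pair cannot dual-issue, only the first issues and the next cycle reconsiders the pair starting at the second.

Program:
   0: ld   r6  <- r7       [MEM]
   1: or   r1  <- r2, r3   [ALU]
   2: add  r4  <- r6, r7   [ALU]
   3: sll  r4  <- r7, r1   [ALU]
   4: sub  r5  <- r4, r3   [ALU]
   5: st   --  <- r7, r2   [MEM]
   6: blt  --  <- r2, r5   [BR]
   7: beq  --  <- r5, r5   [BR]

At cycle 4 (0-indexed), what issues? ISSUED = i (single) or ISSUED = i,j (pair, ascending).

0. ld.MEM/or.ALU @i0&i1  | 2-wide
1. add.ALU @i2  | WAW r4
2. sll.ALU @i3  | RAW r4
3. sub.ALU/st.MEM @i4&i5  | 2-wide
4. blt.BR @i6  | no-port BR/BR
5. beq.BR @i7  | tail

ISSUED = 6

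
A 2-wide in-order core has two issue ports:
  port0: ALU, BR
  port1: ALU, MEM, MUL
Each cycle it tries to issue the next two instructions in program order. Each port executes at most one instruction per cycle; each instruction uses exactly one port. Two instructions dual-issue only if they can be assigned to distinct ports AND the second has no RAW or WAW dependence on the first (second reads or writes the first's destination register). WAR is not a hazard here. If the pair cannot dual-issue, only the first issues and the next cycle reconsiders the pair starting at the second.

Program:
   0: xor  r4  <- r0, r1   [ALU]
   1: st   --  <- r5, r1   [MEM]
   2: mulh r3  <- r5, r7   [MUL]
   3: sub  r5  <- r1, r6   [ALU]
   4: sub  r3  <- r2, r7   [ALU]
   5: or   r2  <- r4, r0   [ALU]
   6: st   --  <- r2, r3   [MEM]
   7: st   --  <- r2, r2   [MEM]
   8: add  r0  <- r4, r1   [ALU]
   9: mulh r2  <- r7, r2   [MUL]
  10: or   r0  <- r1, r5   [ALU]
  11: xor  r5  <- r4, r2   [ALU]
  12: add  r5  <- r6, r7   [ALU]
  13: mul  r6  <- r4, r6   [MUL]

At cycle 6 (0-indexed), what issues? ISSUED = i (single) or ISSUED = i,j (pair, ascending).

#0 head=0: xor.ALU st.MEM i0/i1 2-wide
#1 head=2: mulh.MUL sub.ALU i2/i3 2-wide
#2 head=4: sub.ALU or.ALU i4/i5 2-wide
#3 head=6: st.MEM i6 no-port MEM/MEM
#4 head=7: st.MEM add.ALU i7/i8 2-wide
#5 head=9: mulh.MUL or.ALU i9/i10 2-wide
#6 head=11: xor.ALU i11 WAW r5
#7 head=12: add.ALU mul.MUL i12/i13 2-wide

ISSUED = 11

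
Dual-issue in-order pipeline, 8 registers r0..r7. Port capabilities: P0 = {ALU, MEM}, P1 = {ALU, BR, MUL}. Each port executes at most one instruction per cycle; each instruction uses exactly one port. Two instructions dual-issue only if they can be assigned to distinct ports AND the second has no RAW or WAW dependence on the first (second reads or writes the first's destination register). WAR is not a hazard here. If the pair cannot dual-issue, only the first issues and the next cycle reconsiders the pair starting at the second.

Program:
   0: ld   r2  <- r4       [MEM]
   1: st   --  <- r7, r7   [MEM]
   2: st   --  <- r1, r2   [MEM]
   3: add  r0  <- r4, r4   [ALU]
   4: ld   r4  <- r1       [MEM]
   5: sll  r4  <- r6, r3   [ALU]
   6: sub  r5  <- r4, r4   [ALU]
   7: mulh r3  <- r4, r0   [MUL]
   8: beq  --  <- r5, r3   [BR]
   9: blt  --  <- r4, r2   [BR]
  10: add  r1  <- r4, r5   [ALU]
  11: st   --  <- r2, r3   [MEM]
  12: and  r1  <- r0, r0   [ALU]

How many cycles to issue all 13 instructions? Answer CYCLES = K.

CYCLES = 9

0. ld @i0  | no-port MEM/MEM
1. st @i1  | no-port MEM/MEM
2. st/add @i2,i3  | pair
3. ld @i4  | WAW r4
4. sll @i5  | RAW r4
5. sub/mulh @i6,i7  | pair
6. beq @i8  | no-port BR/BR
7. blt/add @i9,i10  | pair
8. st/and @i11,i12  | pair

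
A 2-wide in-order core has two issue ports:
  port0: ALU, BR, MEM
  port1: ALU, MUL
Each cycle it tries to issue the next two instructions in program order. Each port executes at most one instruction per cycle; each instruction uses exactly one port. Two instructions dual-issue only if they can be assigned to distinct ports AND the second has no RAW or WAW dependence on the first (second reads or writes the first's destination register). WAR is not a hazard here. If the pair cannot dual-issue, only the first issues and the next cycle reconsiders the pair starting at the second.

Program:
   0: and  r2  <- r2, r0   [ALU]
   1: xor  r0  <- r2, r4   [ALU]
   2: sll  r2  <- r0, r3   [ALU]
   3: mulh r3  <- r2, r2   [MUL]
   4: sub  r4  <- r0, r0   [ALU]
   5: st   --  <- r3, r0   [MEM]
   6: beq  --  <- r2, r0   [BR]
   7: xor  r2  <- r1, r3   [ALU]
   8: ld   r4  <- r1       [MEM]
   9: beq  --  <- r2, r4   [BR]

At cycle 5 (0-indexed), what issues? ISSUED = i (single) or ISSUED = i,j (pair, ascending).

ISSUED = 6,7

t=0 i0:and.ALU ; RAW r2
t=1 i1:xor.ALU ; RAW r0
t=2 i2:sll.ALU ; RAW r2
t=3 i3&i4:mulh.MUL/sub.ALU ; dual
t=4 i5:st.MEM ; no-port MEM/BR
t=5 i6&i7:beq.BR/xor.ALU ; dual
t=6 i8:ld.MEM ; no-port MEM/BR
t=7 i9:beq.BR ; tail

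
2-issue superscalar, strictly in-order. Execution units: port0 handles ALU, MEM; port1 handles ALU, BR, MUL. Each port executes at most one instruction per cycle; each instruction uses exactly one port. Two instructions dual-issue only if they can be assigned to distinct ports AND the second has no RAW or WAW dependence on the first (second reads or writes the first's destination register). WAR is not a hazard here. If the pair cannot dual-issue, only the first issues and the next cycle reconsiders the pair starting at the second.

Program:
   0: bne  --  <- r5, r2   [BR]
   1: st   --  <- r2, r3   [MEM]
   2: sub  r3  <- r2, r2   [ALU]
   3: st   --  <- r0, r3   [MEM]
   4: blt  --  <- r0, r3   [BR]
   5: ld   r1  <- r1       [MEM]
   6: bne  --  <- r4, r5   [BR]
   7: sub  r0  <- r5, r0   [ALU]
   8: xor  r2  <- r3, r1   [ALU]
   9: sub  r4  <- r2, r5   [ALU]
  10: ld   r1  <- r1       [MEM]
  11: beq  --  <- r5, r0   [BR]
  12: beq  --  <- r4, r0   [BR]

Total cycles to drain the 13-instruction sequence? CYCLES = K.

CYCLES = 8

#0 head=0: bne.BR st.MEM i0+i1 dual
#1 head=2: sub.ALU i2 RAW r3
#2 head=3: st.MEM blt.BR i3+i4 dual
#3 head=5: ld.MEM bne.BR i5+i6 dual
#4 head=7: sub.ALU xor.ALU i7+i8 dual
#5 head=9: sub.ALU ld.MEM i9+i10 dual
#6 head=11: beq.BR i11 no-port BR/BR
#7 head=12: beq.BR i12 tail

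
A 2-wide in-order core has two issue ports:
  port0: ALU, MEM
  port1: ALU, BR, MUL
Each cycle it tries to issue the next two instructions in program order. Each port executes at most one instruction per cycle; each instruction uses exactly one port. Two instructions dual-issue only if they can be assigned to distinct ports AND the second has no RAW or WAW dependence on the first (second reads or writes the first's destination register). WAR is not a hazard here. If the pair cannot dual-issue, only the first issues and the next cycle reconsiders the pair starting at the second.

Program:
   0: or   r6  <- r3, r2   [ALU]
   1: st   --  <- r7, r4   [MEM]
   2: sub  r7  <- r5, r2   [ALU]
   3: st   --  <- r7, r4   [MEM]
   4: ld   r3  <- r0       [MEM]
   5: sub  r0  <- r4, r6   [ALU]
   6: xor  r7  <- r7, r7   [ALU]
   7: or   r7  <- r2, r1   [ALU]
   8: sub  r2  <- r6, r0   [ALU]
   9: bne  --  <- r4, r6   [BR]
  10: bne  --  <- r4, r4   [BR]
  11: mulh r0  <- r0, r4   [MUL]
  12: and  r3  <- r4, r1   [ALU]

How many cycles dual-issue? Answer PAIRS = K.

0. or.ALU+st.MEM @i0,i1  | pair
1. sub.ALU @i2  | RAW r7
2. st.MEM @i3  | no-port MEM/MEM
3. ld.MEM+sub.ALU @i4,i5  | pair
4. xor.ALU @i6  | WAW r7
5. or.ALU+sub.ALU @i7,i8  | pair
6. bne.BR @i9  | no-port BR/BR
7. bne.BR @i10  | no-port BR/MUL
8. mulh.MUL+and.ALU @i11,i12  | pair

PAIRS = 4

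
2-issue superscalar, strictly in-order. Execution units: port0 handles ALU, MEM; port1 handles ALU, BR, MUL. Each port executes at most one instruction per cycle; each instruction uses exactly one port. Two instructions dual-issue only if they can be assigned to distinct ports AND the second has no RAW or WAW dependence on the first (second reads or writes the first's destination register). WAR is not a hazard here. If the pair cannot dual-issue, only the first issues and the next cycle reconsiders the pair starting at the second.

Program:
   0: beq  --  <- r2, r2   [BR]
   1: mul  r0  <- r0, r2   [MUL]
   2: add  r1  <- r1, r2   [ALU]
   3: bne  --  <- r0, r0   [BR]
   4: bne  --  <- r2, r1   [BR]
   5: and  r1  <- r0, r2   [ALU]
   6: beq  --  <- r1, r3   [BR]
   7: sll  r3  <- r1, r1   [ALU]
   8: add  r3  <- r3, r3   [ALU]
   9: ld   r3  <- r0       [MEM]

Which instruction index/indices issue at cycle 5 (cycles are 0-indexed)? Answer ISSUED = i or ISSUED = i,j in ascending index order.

ISSUED = 8

  cy0 -> i0 (beq) no-port BR/MUL
  cy1 -> i1,i2 (mul/add) pair
  cy2 -> i3 (bne) no-port BR/BR
  cy3 -> i4,i5 (bne/and) pair
  cy4 -> i6,i7 (beq/sll) pair
  cy5 -> i8 (add) WAW r3
  cy6 -> i9 (ld) tail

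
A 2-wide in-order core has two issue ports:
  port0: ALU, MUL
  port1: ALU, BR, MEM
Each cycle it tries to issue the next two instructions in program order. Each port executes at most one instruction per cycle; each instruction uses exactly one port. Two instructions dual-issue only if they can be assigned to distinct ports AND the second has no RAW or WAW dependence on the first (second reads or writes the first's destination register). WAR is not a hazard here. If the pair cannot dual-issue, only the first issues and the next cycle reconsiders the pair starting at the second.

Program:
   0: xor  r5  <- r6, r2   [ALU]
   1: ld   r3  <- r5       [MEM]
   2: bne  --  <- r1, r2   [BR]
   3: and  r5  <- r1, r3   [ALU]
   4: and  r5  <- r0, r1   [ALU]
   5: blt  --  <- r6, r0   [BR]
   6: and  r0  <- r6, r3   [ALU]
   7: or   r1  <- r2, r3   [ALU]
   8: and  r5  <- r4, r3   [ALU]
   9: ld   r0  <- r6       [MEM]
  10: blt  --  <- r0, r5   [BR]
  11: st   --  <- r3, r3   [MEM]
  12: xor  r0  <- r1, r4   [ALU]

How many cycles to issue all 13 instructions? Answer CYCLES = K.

CYCLES = 8

[0] i0  xor.ALU  -- RAW r5
[1] i1  ld.MEM  -- no-port MEM/BR
[2] i2,i3  bne.BR+and.ALU  -- pair
[3] i4,i5  and.ALU+blt.BR  -- pair
[4] i6,i7  and.ALU+or.ALU  -- pair
[5] i8,i9  and.ALU+ld.MEM  -- pair
[6] i10  blt.BR  -- no-port BR/MEM
[7] i11,i12  st.MEM+xor.ALU  -- pair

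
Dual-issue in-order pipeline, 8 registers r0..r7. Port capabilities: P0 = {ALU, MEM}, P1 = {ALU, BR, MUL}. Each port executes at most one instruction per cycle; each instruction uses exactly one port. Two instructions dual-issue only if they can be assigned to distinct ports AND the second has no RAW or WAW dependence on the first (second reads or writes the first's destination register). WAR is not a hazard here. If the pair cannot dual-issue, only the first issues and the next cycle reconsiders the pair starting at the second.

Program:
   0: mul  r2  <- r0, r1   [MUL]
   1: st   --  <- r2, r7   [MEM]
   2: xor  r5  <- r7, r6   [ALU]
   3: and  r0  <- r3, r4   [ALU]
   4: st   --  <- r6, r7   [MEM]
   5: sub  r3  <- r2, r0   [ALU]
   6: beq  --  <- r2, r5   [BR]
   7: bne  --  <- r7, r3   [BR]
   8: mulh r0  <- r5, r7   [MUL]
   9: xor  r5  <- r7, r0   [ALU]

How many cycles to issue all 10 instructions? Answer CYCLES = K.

CYCLES = 7

t=0 i0:mul.MUL ; RAW r2
t=1 i1,i2:st.MEM/xor.ALU ; dual
t=2 i3,i4:and.ALU/st.MEM ; dual
t=3 i5,i6:sub.ALU/beq.BR ; dual
t=4 i7:bne.BR ; no-port BR/MUL
t=5 i8:mulh.MUL ; RAW r0
t=6 i9:xor.ALU ; tail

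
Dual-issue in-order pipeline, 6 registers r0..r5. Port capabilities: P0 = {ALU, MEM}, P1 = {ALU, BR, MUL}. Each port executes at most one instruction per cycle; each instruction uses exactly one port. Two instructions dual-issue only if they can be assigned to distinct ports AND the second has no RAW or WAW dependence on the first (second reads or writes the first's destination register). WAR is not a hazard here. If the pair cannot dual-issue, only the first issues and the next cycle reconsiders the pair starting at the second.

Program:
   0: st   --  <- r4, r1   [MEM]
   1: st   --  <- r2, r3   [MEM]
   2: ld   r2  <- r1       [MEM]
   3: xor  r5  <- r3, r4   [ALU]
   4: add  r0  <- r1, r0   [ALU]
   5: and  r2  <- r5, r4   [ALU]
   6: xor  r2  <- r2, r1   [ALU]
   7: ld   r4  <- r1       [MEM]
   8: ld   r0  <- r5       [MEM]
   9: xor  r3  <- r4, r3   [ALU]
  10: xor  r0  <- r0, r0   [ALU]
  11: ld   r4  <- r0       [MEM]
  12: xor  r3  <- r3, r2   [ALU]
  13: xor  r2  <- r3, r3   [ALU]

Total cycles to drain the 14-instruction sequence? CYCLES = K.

[0] i0  st  -- no-port MEM/MEM
[1] i1  st  -- no-port MEM/MEM
[2] i2,i3  ld;xor  -- 2-wide
[3] i4,i5  add;and  -- 2-wide
[4] i6,i7  xor;ld  -- 2-wide
[5] i8,i9  ld;xor  -- 2-wide
[6] i10  xor  -- RAW r0
[7] i11,i12  ld;xor  -- 2-wide
[8] i13  xor  -- tail

CYCLES = 9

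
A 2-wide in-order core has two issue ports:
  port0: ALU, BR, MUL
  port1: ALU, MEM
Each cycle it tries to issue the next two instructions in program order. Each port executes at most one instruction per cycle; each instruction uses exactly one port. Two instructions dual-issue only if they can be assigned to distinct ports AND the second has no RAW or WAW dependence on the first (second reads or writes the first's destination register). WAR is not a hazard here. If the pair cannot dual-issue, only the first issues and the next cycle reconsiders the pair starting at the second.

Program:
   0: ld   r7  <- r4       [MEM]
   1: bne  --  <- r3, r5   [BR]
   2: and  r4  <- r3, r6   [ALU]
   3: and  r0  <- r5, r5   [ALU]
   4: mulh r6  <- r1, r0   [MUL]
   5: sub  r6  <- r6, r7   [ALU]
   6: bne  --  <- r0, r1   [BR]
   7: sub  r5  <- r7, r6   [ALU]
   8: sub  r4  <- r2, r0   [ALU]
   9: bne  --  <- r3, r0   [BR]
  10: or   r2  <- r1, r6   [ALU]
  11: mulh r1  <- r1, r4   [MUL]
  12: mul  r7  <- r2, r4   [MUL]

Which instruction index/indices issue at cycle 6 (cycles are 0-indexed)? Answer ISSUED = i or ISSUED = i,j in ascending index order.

ISSUED = 11

0. ld;bne @i0+i1  | pair
1. and;and @i2+i3  | pair
2. mulh @i4  | RAW+WAW r6
3. sub;bne @i5+i6  | pair
4. sub;sub @i7+i8  | pair
5. bne;or @i9+i10  | pair
6. mulh @i11  | no-port MUL/MUL
7. mul @i12  | tail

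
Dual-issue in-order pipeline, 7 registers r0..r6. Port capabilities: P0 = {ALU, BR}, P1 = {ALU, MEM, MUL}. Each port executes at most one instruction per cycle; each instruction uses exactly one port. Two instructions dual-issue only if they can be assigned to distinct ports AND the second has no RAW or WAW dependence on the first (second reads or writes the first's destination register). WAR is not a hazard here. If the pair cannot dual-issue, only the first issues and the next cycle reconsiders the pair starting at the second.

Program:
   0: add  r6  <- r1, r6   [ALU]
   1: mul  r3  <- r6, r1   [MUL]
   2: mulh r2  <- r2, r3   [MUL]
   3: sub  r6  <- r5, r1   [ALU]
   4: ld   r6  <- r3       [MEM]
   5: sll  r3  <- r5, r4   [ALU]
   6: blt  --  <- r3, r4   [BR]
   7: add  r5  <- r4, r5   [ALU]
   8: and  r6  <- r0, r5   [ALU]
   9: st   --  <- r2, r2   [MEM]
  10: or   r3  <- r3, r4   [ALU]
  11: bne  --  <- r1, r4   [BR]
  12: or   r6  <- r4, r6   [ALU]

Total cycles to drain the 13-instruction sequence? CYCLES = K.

CYCLES = 8

t=0 i0:add ; RAW r6
t=1 i1:mul ; no-port MUL/MUL
t=2 i2/i3:mulh sub ; pair
t=3 i4/i5:ld sll ; pair
t=4 i6/i7:blt add ; pair
t=5 i8/i9:and st ; pair
t=6 i10/i11:or bne ; pair
t=7 i12:or ; tail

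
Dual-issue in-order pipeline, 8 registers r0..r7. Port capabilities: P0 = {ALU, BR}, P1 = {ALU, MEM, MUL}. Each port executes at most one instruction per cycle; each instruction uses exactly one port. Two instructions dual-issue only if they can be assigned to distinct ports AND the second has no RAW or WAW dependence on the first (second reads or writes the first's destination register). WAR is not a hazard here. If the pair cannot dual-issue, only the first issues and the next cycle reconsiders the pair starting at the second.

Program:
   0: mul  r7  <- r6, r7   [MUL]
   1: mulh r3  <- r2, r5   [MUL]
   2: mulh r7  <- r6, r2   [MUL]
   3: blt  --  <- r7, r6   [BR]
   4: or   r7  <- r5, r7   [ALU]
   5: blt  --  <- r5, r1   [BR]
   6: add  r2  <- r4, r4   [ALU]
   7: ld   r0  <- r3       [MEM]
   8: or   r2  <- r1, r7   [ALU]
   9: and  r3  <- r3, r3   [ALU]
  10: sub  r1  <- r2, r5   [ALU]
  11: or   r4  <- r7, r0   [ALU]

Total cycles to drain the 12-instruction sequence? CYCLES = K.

[0] i0  mul.MUL  -- no-port MUL/MUL
[1] i1  mulh.MUL  -- no-port MUL/MUL
[2] i2  mulh.MUL  -- RAW r7
[3] i3+i4  blt.BR+or.ALU  -- 2-wide
[4] i5+i6  blt.BR+add.ALU  -- 2-wide
[5] i7+i8  ld.MEM+or.ALU  -- 2-wide
[6] i9+i10  and.ALU+sub.ALU  -- 2-wide
[7] i11  or.ALU  -- tail

CYCLES = 8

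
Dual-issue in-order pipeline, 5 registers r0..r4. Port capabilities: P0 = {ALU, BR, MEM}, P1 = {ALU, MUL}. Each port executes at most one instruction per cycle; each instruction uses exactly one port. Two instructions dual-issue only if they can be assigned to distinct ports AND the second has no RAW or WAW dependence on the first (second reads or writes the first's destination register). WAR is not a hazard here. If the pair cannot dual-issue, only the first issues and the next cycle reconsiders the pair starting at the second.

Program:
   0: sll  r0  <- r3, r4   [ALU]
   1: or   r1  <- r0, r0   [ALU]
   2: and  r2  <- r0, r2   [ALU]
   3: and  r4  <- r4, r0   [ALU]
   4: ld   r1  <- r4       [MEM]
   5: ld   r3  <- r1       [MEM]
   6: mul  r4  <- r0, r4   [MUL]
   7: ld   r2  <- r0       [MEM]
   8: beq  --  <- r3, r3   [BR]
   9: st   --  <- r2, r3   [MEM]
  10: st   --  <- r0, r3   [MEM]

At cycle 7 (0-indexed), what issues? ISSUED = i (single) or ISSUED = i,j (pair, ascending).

c0: i0 sll  RAW r0
c1: i1,i2 or;and  2-wide
c2: i3 and  RAW r4
c3: i4 ld  no-port MEM/MEM
c4: i5,i6 ld;mul  2-wide
c5: i7 ld  no-port MEM/BR
c6: i8 beq  no-port BR/MEM
c7: i9 st  no-port MEM/MEM
c8: i10 st  tail

ISSUED = 9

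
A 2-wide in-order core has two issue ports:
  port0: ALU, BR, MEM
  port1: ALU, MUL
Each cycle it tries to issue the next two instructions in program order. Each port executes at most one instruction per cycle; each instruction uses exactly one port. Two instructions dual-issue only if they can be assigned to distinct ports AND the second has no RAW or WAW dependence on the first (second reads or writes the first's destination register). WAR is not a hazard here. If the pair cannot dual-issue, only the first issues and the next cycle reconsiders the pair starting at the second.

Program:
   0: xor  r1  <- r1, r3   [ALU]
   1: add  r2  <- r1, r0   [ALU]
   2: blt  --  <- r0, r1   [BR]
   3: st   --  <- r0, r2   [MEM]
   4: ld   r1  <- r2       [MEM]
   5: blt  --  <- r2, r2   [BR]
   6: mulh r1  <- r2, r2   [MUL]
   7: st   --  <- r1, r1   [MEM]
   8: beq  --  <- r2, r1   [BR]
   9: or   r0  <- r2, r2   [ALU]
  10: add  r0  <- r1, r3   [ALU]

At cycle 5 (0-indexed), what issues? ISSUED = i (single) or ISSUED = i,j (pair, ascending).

[0] i0  xor  -- RAW r1
[1] i1+i2  add blt  -- dual
[2] i3  st  -- no-port MEM/MEM
[3] i4  ld  -- no-port MEM/BR
[4] i5+i6  blt mulh  -- dual
[5] i7  st  -- no-port MEM/BR
[6] i8+i9  beq or  -- dual
[7] i10  add  -- tail

ISSUED = 7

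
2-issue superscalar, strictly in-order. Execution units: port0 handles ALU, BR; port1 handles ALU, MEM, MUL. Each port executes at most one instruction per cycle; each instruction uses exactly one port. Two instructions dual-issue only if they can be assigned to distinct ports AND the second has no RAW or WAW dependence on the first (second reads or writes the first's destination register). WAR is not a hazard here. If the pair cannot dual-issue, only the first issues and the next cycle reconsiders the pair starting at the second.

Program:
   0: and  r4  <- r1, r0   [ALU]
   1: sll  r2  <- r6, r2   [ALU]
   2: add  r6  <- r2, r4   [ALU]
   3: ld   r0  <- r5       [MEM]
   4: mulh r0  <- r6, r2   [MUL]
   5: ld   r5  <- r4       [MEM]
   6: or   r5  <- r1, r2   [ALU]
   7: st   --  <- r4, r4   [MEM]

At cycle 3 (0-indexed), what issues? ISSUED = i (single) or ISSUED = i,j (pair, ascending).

ISSUED = 5

[0] i0+i1  and sll  -- 2-wide
[1] i2+i3  add ld  -- 2-wide
[2] i4  mulh  -- no-port MUL/MEM
[3] i5  ld  -- WAW r5
[4] i6+i7  or st  -- 2-wide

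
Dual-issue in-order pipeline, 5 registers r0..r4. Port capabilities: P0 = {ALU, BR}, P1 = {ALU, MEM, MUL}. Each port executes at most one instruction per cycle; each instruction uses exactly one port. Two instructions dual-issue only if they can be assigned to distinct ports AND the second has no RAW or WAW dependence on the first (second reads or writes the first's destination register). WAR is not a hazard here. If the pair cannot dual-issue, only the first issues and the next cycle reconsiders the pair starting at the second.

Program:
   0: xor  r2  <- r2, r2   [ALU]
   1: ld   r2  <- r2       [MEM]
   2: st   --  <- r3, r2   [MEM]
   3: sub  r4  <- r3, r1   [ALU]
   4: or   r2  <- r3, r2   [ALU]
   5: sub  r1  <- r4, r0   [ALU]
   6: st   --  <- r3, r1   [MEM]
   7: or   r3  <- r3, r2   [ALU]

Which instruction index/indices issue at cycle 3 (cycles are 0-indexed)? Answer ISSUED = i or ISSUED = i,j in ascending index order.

#0 head=0: xor.ALU i0 RAW+WAW r2
#1 head=1: ld.MEM i1 no-port MEM/MEM
#2 head=2: st.MEM;sub.ALU i2+i3 pair
#3 head=4: or.ALU;sub.ALU i4+i5 pair
#4 head=6: st.MEM;or.ALU i6+i7 pair

ISSUED = 4,5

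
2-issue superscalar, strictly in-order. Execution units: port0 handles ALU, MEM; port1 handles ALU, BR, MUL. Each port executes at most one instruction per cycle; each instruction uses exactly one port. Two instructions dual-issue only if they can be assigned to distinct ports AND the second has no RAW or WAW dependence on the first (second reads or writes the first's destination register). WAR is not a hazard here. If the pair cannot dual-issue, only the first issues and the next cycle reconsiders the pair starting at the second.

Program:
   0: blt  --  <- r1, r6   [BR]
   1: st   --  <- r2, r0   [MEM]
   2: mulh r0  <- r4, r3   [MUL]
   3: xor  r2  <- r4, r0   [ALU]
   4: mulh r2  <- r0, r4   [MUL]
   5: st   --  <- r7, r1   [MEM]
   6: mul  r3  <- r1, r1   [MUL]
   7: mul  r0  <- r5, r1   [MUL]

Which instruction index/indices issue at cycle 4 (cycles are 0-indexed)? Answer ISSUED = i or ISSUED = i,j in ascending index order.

0. blt.BR/st.MEM @i0/i1  | pair
1. mulh.MUL @i2  | RAW r0
2. xor.ALU @i3  | WAW r2
3. mulh.MUL/st.MEM @i4/i5  | pair
4. mul.MUL @i6  | no-port MUL/MUL
5. mul.MUL @i7  | tail

ISSUED = 6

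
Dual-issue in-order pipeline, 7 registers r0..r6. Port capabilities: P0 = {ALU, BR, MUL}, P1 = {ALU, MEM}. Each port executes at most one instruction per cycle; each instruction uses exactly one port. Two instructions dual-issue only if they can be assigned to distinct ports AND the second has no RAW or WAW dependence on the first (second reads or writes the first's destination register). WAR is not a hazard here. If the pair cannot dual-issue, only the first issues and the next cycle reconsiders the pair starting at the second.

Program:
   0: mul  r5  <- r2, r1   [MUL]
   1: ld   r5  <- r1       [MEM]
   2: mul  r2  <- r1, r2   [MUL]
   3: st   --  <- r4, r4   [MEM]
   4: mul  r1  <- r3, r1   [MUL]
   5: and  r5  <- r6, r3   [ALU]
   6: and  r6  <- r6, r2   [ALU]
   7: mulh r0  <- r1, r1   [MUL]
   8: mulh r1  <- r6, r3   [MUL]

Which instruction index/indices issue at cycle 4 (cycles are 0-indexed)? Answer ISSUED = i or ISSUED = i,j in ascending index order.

[0] i0  mul  -- WAW r5
[1] i1+i2  ld+mul  -- dual
[2] i3+i4  st+mul  -- dual
[3] i5+i6  and+and  -- dual
[4] i7  mulh  -- no-port MUL/MUL
[5] i8  mulh  -- tail

ISSUED = 7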